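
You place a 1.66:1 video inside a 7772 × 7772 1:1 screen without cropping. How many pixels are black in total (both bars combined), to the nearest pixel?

1.66:1 (1.660) > 1:1 (1.000), so the video fills the width.
That makes the image 4681.9277 px tall (7772 / 1.660).
Black = 7772 − 4681.9277 = 3090.0723 px.
Bar area = 3090.0723 × 7772 ≈ 24016042 px.

24016042 pixels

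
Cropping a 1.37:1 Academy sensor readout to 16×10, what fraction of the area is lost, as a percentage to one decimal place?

Going from 1.37:1 Academy to 16×10 means cutting height while keeping width.
(1.370)/(1.600) ≈ 0.856 of the area survives, leaving 14.38% discarded.

14.4%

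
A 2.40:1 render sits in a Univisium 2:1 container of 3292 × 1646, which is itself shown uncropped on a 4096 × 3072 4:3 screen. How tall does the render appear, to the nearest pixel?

1707 px

2.40:1 in 3292×1646: fills the width, so the render is 3292.00 × 1371.67.
Univisium 2:1 in 4096×3072: fills the width, so the intermediate becomes 4096.00 × 2048.00 — a scale of ×1.2442.
The render scales with it: height 1371.67 × 1.2442 ≈ 1706.67.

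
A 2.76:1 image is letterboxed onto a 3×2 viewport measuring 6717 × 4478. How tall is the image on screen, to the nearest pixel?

2434 px

2.76:1 is wider than 3×2, so it spans the full width.
Content height = 6717 / 2.760 ≈ 2433.70 px.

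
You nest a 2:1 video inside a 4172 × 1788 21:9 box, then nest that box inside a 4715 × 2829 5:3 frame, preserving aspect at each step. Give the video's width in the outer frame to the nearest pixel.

First fit — 2:1 into 4172×1788 spans the height: 3576.00 × 1788.00.
Second fit — the 21:9 canvas into 4715×2829 spans the width: 4715.00 × 2020.71 (×1.1302 from 4172×1788).
Applying the same ×1.1302: 3576.00 → 4041.43.

4041 px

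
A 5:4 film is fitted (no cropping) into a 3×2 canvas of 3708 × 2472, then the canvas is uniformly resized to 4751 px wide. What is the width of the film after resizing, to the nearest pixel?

At 3708×2472 the film is height-limited, so width = 2472 × 5/4 ≈ 3090.00 px.
The frame scales by 4751/3708 = 1.2813; 3090.00 × 1.2813 ≈ 3959.17 px.

3959 px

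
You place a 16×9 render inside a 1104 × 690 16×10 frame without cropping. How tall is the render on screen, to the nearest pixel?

16×9 is wider than 16×10, so it spans the full width.
Content height = 1104 × 9/16 ≈ 621.00 px.

621 px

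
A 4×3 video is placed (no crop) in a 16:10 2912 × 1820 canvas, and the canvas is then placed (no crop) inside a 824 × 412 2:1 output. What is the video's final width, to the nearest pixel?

549 px

4×3 in 2912×1820: fills the height, so the video is 2426.67 × 1820.00.
Second fit — the 16:10 canvas into 824×412 spans the height: 659.20 × 412.00 (×0.2264 from 2912×1820).
Applying the same ×0.2264: 2426.67 → 549.33.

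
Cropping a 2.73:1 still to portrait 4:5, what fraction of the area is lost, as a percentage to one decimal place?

70.7%

Going from 2.73:1 to portrait 4:5 means cutting width while keeping height.
Area ratio = (0.800)/(2.730) = 29.30%; the remaining 70.70% is cropped out.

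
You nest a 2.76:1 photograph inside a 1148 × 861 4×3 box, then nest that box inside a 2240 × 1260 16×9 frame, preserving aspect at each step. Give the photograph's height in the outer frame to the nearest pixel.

First fit — 2.76:1 into 1148×861 spans the width: 1148.00 × 415.94.
4×3 in 2240×1260: fills the height, so the intermediate becomes 1680.00 × 1260.00 — a scale of ×1.4634.
The photograph scales with it: height 415.94 × 1.4634 ≈ 608.70.

609 px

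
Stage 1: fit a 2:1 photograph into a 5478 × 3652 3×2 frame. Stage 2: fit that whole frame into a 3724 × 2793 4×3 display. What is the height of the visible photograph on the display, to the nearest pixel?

2:1 in 5478×3652: fills the width, so the photograph is 5478.00 × 2739.00.
3×2 in 3724×2793: fills the width, so the intermediate becomes 3724.00 × 2482.67 — a scale of ×0.6798.
The photograph scales with it: height 2739.00 × 0.6798 ≈ 1862.00.

1862 px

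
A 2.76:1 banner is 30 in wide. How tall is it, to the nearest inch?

30 / 2.760 = 10.87.

11 in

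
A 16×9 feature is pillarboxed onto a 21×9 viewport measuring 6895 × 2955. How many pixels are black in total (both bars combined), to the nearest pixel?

16×9 (1.778) < 21×9 (2.333), so the feature fills the height.
Content width = 2955 × 16/9 ≈ 5253.3333 px.
6895 − 5253.3333 = 1641.6667 px of bars.
Across the 2955-px span: 1641.6667 × 2955 ≈ 4851125 px.

4851125 pixels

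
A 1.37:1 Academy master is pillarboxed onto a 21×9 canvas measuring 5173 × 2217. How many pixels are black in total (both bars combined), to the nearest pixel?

4734869 pixels

1.37:1 Academy is narrower than 21×9, so it spans the full height.
That makes the image 3037.2900 px wide (2217 × 1.370).
5173 − 3037.2900 = 2135.7100 px of bars.
That's 2135.7100 × 2217 ≈ 4734869 black pixels.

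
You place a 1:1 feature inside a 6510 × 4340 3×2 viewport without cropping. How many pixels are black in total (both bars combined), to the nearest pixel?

9417800 pixels

1:1 (1.000) < 3×2 (1.500), so the feature fills the height.
Content width = 4340 × 1/1 ≈ 4340.0000 px.
Leftover width: 6510 − 4340.0000 = 2170.0000 px.
Across the 4340-px span: 2170.0000 × 4340 ≈ 9417800 px.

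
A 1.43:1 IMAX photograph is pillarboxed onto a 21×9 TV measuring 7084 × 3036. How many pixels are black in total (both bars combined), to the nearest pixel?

Since 1.430 < 2.333, the photograph is height-limited.
That makes the image 4341.4800 px wide (3036 × 1.430).
Leftover width: 7084 − 4341.4800 = 2742.5200 px.
That's 2742.5200 × 3036 ≈ 8326291 black pixels.

8326291 pixels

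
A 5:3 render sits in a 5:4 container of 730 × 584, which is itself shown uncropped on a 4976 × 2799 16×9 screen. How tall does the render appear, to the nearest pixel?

2099 px

Inside the 730×584 canvas the render is width-limited at 730.00 × 438.00.
Second fit — the 5:4 canvas into 4976×2799 spans the height: 3498.75 × 2799.00 (×4.7928 from 730×584).
So the render's height is 438.00 × 4.7928 ≈ 2099.25.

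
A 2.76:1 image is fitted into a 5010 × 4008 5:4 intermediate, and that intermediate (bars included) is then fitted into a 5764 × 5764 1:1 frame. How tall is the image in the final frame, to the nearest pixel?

Inside the 5010×4008 canvas the image is width-limited at 5010.00 × 1815.22.
The 5:4 canvas is width-limited in 5764×5764, giving 5764.00 × 4611.20; scale factor 1.1505.
The image scales with it: height 1815.22 × 1.1505 ≈ 2088.41.

2088 px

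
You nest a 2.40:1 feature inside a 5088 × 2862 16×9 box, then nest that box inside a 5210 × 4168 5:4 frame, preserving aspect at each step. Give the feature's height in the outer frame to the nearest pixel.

2.40:1 in 5088×2862: fills the width, so the feature is 5088.00 × 2120.00.
Second fit — the 16×9 canvas into 5210×4168 spans the width: 5210.00 × 2930.62 (×1.0240 from 5088×2862).
So the feature's height is 2120.00 × 1.0240 ≈ 2170.83.

2171 px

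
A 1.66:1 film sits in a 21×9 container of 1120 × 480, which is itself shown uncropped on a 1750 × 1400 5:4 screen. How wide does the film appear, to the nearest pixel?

1245 px

1.66:1 in 1120×480: fills the height, so the film is 796.80 × 480.00.
Second fit — the 21×9 canvas into 1750×1400 spans the width: 1750.00 × 750.00 (×1.5625 from 1120×480).
Applying the same ×1.5625: 796.80 → 1245.00.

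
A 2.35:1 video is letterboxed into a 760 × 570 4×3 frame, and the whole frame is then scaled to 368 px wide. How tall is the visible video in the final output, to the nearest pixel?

At 760×570 the video is width-limited, so height = 760 / 2.350 ≈ 323.40 px.
Resizing to 368 px wide multiplies everything by 0.4842: 323.40 → 156.60 px.

157 px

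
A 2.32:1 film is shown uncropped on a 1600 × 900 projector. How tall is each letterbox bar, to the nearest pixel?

105 px

2.32:1 is wider than 16:9, so it spans the full width.
Content height = 1600 / 2.320 ≈ 689.66 px.
Black = 900 − 689.66 = 210.34 px, or 105.17 per bar.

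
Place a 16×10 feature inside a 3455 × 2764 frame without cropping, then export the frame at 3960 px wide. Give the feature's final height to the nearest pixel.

In the 3455×2764 frame the feature fills the width: height = 3455 × 10/16 ≈ 2159.38 px.
Resizing to 3960 px wide multiplies everything by 1.1462: 2159.38 → 2475.00 px.

2475 px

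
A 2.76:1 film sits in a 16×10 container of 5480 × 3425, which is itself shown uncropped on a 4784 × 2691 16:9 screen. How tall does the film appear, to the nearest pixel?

First fit — 2.76:1 into 5480×3425 spans the width: 5480.00 × 1985.51.
The 16×10 canvas is height-limited in 4784×2691, giving 4305.60 × 2691.00; scale factor 0.7857.
Applying the same ×0.7857: 1985.51 → 1560.00.

1560 px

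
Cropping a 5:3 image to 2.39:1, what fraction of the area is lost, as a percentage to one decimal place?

2.39:1 is wider than 5:3, so the crop keeps the full width and trims the height.
Fraction kept = (1.667)/(2.390) ≈ 69.74%, so 30.26% is lost.

30.3%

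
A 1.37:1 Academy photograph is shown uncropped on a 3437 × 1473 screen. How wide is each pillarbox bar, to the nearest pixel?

1.37:1 Academy is narrower than 21:9, so it spans the full height.
Content width = 1473 × 1.370 ≈ 2018.01 px.
Black = 3437 − 2018.01 = 1418.99 px, or 709.50 per bar.

709 px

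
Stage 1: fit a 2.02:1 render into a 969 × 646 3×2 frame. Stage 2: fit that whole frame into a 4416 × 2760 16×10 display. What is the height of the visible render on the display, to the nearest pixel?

Inside the 969×646 canvas the render is width-limited at 969.00 × 479.70.
3×2 in 4416×2760: fills the height, so the intermediate becomes 4140.00 × 2760.00 — a scale of ×4.2724.
The render scales with it: height 479.70 × 4.2724 ≈ 2049.50.

2050 px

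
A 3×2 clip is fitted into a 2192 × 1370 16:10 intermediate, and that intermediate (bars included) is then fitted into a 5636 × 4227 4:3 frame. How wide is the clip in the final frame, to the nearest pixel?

3×2 in 2192×1370: fills the height, so the clip is 2055.00 × 1370.00.
16:10 in 5636×4227: fills the width, so the intermediate becomes 5636.00 × 3522.50 — a scale of ×2.5712.
The clip scales with it: width 2055.00 × 2.5712 ≈ 5283.75.

5284 px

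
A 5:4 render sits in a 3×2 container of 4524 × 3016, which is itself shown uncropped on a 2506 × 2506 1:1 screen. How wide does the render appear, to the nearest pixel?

2088 px

5:4 in 4524×3016: fills the height, so the render is 3770.00 × 3016.00.
The 3×2 canvas is width-limited in 2506×2506, giving 2506.00 × 1670.67; scale factor 0.5539.
So the render's width is 3770.00 × 0.5539 ≈ 2088.33.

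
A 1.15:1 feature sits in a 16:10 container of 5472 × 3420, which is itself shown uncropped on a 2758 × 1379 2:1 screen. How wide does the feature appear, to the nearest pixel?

1.15:1 in 5472×3420: fills the height, so the feature is 3933.00 × 3420.00.
Second fit — the 16:10 canvas into 2758×1379 spans the height: 2206.40 × 1379.00 (×0.4032 from 5472×3420).
The feature scales with it: width 3933.00 × 0.4032 ≈ 1585.85.

1586 px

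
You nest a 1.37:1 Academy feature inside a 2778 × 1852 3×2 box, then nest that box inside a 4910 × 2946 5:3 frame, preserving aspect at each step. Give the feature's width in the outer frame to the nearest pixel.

4036 px

First fit — 1.37:1 Academy into 2778×1852 spans the height: 2537.24 × 1852.00.
3×2 in 4910×2946: fills the height, so the intermediate becomes 4419.00 × 2946.00 — a scale of ×1.5907.
The feature scales with it: width 2537.24 × 1.5907 ≈ 4036.02.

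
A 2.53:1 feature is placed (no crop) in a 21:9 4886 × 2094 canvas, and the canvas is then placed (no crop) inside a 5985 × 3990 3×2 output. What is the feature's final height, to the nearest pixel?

First fit — 2.53:1 into 4886×2094 spans the width: 4886.00 × 1931.23.
21:9 in 5985×3990: fills the width, so the intermediate becomes 5985.00 × 2565.00 — a scale of ×1.2249.
So the feature's height is 1931.23 × 1.2249 ≈ 2365.61.

2366 px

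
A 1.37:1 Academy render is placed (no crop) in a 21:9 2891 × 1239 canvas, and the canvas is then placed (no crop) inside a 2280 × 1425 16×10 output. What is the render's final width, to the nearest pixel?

1.37:1 Academy in 2891×1239: fills the height, so the render is 1697.43 × 1239.00.
21:9 in 2280×1425: fills the width, so the intermediate becomes 2280.00 × 977.14 — a scale of ×0.7887.
So the render's width is 1697.43 × 0.7887 ≈ 1338.69.

1339 px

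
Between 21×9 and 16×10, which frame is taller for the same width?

21×9 = 2.333 and 16×10 = 1.6; 2.333 > 1.6. The smaller width-to-height ratio is the taller frame.

16×10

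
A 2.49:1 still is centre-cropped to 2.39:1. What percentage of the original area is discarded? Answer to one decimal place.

Going from 2.49:1 to 2.39:1 means cutting width while keeping height.
(2.390)/(2.490) ≈ 0.960 of the area survives, leaving 4.02% discarded.

4.0%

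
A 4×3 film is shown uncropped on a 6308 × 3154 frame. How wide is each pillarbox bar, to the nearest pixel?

1051 px

Since 1.333 < 2.000, the film is height-limited.
That makes the image 4205.33 px wide (3154 × 4/3).
Leftover width: 6308 − 4205.33 = 2102.67 px → 1051.33 each side.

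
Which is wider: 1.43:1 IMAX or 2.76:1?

1.43 and 2.76; 2.76 > 1.43.

2.76:1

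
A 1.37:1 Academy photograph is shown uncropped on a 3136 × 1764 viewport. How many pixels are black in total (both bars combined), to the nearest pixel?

1.37:1 Academy (1.370) < 16×9 (1.778), so the photograph fills the height.
The photograph is 1764 × 1.370 ≈ 2416.6800 px wide.
Black = 3136 − 2416.6800 = 719.3200 px.
Bar area = 719.3200 × 1764 ≈ 1268880 px.

1268880 pixels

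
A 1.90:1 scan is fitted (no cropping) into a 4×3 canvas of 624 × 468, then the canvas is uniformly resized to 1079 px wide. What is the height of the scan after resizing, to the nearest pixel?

Fitted into 624×468, the scan spans the width; its height is 624 / 1.900 ≈ 328.42 px.
The frame scales by 1079/624 = 1.7292; 328.42 × 1.7292 ≈ 567.89 px.

568 px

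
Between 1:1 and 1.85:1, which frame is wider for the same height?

1 and 1.85; 1.85 > 1.

1.85:1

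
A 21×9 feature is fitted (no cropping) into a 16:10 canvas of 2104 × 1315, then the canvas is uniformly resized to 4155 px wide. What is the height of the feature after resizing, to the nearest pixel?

1781 px

Fitted into 2104×1315, the feature spans the width; its height is 2104 × 9/21 ≈ 901.71 px.
The frame scales by 4155/2104 = 1.9748; 901.71 × 1.9748 ≈ 1780.71 px.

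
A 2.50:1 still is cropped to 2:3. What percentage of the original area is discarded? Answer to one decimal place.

73.3%

The height stays; only width is cut (since 2:3 is narrower than 2.50:1).
(0.667)/(2.500) ≈ 0.267 of the area survives, leaving 73.33% discarded.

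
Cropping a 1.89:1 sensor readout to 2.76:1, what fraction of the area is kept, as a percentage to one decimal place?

68.5%

Going from 1.89:1 to 2.76:1 means cutting height while keeping width.
Fraction kept = (1.890)/(2.760) ≈ 68.48%.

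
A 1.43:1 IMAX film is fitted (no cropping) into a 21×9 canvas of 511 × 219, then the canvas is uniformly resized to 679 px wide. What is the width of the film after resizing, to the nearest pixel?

At 511×219 the film is height-limited, so width = 219 × 1.430 ≈ 313.17 px.
Scaling 511 → 679 is ×1.3288, so the width becomes 313.17 × 1.3288 ≈ 416.13 px.

416 px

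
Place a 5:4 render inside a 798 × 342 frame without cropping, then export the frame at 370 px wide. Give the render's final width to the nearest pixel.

In the 798×342 frame the render fills the height: width = 342 × 5/4 ≈ 427.50 px.
Scaling 798 → 370 is ×0.4637, so the width becomes 427.50 × 0.4637 ≈ 198.21 px.

198 px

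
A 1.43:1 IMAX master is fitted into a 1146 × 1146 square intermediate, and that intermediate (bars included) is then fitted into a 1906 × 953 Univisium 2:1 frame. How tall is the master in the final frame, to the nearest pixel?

First fit — 1.43:1 IMAX into 1146×1146 spans the width: 1146.00 × 801.40.
square in 1906×953: fills the height, so the intermediate becomes 953.00 × 953.00 — a scale of ×0.8316.
Applying the same ×0.8316: 801.40 → 666.43.

666 px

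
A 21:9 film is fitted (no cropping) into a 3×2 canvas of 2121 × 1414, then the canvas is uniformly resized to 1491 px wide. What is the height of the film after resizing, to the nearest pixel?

In the 2121×1414 frame the film fills the width: height = 2121 × 9/21 ≈ 909.00 px.
Scaling 2121 → 1491 is ×0.7030, so the height becomes 909.00 × 0.7030 ≈ 639.00 px.

639 px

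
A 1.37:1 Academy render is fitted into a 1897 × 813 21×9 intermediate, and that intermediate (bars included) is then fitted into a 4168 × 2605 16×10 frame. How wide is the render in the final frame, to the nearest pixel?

2447 px

First fit — 1.37:1 Academy into 1897×813 spans the height: 1113.81 × 813.00.
21×9 in 4168×2605: fills the width, so the intermediate becomes 4168.00 × 1786.29 — a scale of ×2.1972.
Applying the same ×2.1972: 1113.81 → 2447.21.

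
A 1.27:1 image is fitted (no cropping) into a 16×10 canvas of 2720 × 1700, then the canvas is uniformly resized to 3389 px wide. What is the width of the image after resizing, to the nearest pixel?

In the 2720×1700 frame the image fills the height: width = 1700 × 1.270 ≈ 2159.00 px.
The frame scales by 3389/2720 = 1.2460; 2159.00 × 1.2460 ≈ 2690.02 px.

2690 px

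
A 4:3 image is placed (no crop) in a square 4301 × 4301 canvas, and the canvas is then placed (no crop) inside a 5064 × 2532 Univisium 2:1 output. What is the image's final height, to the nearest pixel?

First fit — 4:3 into 4301×4301 spans the width: 4301.00 × 3225.75.
The square canvas is height-limited in 5064×2532, giving 2532.00 × 2532.00; scale factor 0.5887.
The image scales with it: height 3225.75 × 0.5887 ≈ 1899.00.

1899 px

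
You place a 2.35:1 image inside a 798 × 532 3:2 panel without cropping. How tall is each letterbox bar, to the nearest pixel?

96 px

Since 2.350 > 1.500, the image is width-limited.
That makes the image 339.57 px tall (798 / 2.350).
532 − 339.57 = 192.43 px of bars (96.21 each).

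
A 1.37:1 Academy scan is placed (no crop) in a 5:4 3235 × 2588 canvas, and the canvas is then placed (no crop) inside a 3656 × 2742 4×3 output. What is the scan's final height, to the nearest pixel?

2502 px

1.37:1 Academy in 3235×2588: fills the width, so the scan is 3235.00 × 2361.31.
5:4 in 3656×2742: fills the height, so the intermediate becomes 3427.50 × 2742.00 — a scale of ×1.0595.
The scan scales with it: height 2361.31 × 1.0595 ≈ 2501.82.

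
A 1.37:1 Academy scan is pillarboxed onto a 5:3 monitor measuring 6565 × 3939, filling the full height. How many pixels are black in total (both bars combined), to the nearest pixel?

Content width = 3939 × 1.370 ≈ 5396.4300 px.
Leftover width: 6565 − 5396.4300 = 1168.5700 px.
That's 1168.5700 × 3939 ≈ 4602997 black pixels.

4602997 pixels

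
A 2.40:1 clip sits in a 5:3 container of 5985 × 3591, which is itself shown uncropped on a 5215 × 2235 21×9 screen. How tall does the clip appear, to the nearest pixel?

1552 px

First fit — 2.40:1 into 5985×3591 spans the width: 5985.00 × 2493.75.
The 5:3 canvas is height-limited in 5215×2235, giving 3725.00 × 2235.00; scale factor 0.6224.
Applying the same ×0.6224: 2493.75 → 1552.08.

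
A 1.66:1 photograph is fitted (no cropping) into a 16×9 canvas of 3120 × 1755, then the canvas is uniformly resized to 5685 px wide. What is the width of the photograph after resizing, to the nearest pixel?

5308 px

In the 3120×1755 frame the photograph fills the height: width = 1755 × 1.660 ≈ 2913.30 px.
Resizing to 5685 px wide multiplies everything by 1.8221: 2913.30 → 5308.37 px.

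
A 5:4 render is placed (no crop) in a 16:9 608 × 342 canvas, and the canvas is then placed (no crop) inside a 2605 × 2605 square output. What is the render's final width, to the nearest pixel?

Inside the 608×342 canvas the render is height-limited at 427.50 × 342.00.
16:9 in 2605×2605: fills the width, so the intermediate becomes 2605.00 × 1465.31 — a scale of ×4.2845.
The render scales with it: width 427.50 × 4.2845 ≈ 1831.64.

1832 px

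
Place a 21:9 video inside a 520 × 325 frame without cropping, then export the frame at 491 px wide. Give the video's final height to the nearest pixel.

In the 520×325 frame the video fills the width: height = 520 × 9/21 ≈ 222.86 px.
The frame scales by 491/520 = 0.9442; 222.86 × 0.9442 ≈ 210.43 px.

210 px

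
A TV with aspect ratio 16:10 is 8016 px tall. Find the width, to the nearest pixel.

12826 px

8016 × 16/10 = 12825.60.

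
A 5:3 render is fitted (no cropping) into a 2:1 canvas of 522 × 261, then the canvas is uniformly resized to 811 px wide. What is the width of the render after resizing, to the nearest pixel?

In the 522×261 frame the render fills the height: width = 261 × 5/3 ≈ 435.00 px.
Resizing to 811 px wide multiplies everything by 1.5536: 435.00 → 675.83 px.

676 px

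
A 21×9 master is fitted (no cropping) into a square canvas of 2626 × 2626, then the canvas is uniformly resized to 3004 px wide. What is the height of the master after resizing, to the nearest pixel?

1287 px

Fitted into 2626×2626, the master spans the width; its height is 2626 × 9/21 ≈ 1125.43 px.
Scaling 2626 → 3004 is ×1.1439, so the height becomes 1125.43 × 1.1439 ≈ 1287.43 px.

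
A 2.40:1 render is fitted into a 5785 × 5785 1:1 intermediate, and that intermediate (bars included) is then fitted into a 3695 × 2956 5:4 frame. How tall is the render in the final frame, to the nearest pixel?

Inside the 5785×5785 canvas the render is width-limited at 5785.00 × 2410.42.
The 1:1 canvas is height-limited in 3695×2956, giving 2956.00 × 2956.00; scale factor 0.5110.
So the render's height is 2410.42 × 0.5110 ≈ 1231.67.

1232 px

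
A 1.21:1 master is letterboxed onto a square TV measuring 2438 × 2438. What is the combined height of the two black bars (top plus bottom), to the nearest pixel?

Since 1.210 > 1.000, the master is width-limited.
Content height = 2438 / 1.210 ≈ 2014.88 px.
Black = 2438 − 2014.88 = 423.12 px.

423 px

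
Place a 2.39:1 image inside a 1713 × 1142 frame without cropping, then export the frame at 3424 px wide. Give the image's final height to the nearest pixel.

Fitted into 1713×1142, the image spans the width; its height is 1713 / 2.390 ≈ 716.74 px.
The frame scales by 3424/1713 = 1.9988; 716.74 × 1.9988 ≈ 1432.64 px.

1433 px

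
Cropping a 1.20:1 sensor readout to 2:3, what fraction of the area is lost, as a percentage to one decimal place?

Going from 1.20:1 to 2:3 means cutting width while keeping height.
Area ratio = (0.667)/(1.200) = 55.56%; the remaining 44.44% is cropped out.

44.4%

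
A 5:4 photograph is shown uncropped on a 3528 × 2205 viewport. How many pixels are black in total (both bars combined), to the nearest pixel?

Since 1.250 < 1.600, the photograph is height-limited.
Content width = 2205 × 5/4 ≈ 2756.2500 px.
3528 − 2756.2500 = 771.7500 px of bars.
That's 771.7500 × 2205 ≈ 1701709 black pixels.

1701709 pixels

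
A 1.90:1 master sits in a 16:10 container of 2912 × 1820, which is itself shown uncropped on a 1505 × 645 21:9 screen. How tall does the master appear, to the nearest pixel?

543 px

Inside the 2912×1820 canvas the master is width-limited at 2912.00 × 1532.63.
The 16:10 canvas is height-limited in 1505×645, giving 1032.00 × 645.00; scale factor 0.3544.
The master scales with it: height 1532.63 × 0.3544 ≈ 543.16.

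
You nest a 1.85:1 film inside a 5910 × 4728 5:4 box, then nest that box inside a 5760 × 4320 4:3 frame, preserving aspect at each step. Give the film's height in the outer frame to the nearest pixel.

2919 px

1.85:1 in 5910×4728: fills the width, so the film is 5910.00 × 3194.59.
5:4 in 5760×4320: fills the height, so the intermediate becomes 5400.00 × 4320.00 — a scale of ×0.9137.
Applying the same ×0.9137: 3194.59 → 2918.92.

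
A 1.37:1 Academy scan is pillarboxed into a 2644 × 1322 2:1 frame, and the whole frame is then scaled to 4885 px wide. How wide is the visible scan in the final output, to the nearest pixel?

3346 px

Fitted into 2644×1322, the scan spans the height; its width is 1322 × 1.370 ≈ 1811.14 px.
The frame scales by 4885/2644 = 1.8476; 1811.14 × 1.8476 ≈ 3346.22 px.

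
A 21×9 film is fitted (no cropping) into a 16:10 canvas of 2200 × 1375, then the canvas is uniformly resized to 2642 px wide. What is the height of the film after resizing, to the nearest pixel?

1132 px

At 2200×1375 the film is width-limited, so height = 2200 × 9/21 ≈ 942.86 px.
Scaling 2200 → 2642 is ×1.2009, so the height becomes 942.86 × 1.2009 ≈ 1132.29 px.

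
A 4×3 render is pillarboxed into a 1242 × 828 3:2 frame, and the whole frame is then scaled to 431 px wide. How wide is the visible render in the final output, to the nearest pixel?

383 px

Fitted into 1242×828, the render spans the height; its width is 828 × 4/3 ≈ 1104.00 px.
Resizing to 431 px wide multiplies everything by 0.3470: 1104.00 → 383.11 px.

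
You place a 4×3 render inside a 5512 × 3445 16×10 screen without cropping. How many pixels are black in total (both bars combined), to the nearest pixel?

3164807 pixels

4×3 (1.333) < 16×10 (1.600), so the render fills the height.
That makes the image 4593.3333 px wide (3445 × 4/3).
Leftover width: 5512 − 4593.3333 = 918.6667 px.
Across the 3445-px span: 918.6667 × 3445 ≈ 3164807 px.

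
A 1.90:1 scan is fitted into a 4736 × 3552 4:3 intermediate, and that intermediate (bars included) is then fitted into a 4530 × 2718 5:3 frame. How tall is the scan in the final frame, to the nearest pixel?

1.90:1 in 4736×3552: fills the width, so the scan is 4736.00 × 2492.63.
4:3 in 4530×2718: fills the height, so the intermediate becomes 3624.00 × 2718.00 — a scale of ×0.7652.
Applying the same ×0.7652: 2492.63 → 1907.37.

1907 px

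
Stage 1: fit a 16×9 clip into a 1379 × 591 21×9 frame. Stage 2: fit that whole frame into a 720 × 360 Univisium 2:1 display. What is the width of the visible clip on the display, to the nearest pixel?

First fit — 16×9 into 1379×591 spans the height: 1050.67 × 591.00.
21×9 in 720×360: fills the width, so the intermediate becomes 720.00 × 308.57 — a scale of ×0.5221.
So the clip's width is 1050.67 × 0.5221 ≈ 548.57.

549 px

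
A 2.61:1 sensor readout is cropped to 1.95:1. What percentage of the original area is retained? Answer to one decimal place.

74.7%

1.95:1 is narrower than 2.61:1, so the crop keeps the full height and trims the width.
(1.950)/(2.610) ≈ 0.747 of the area survives.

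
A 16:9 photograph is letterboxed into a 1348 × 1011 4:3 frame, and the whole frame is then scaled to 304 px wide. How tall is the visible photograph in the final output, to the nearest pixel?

171 px

Fitted into 1348×1011, the photograph spans the width; its height is 1348 × 9/16 ≈ 758.25 px.
Resizing to 304 px wide multiplies everything by 0.2255: 758.25 → 171.00 px.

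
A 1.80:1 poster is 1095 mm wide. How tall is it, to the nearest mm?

At 1.80:1, 1095 / 1.800 ≈ 608.33.

608 mm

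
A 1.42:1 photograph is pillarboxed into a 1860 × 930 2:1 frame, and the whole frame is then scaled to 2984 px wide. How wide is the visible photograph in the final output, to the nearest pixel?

2119 px

In the 1860×930 frame the photograph fills the height: width = 930 × 1.420 ≈ 1320.60 px.
Resizing to 2984 px wide multiplies everything by 1.6043: 1320.60 → 2118.64 px.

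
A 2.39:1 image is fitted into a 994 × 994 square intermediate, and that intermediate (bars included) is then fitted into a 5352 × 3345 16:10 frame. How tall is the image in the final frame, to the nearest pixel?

1400 px

2.39:1 in 994×994: fills the width, so the image is 994.00 × 415.90.
The square canvas is height-limited in 5352×3345, giving 3345.00 × 3345.00; scale factor 3.3652.
The image scales with it: height 415.90 × 3.3652 ≈ 1399.58.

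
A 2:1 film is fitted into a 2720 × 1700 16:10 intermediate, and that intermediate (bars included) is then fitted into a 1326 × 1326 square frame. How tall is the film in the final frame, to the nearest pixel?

663 px

Inside the 2720×1700 canvas the film is width-limited at 2720.00 × 1360.00.
16:10 in 1326×1326: fills the width, so the intermediate becomes 1326.00 × 828.75 — a scale of ×0.4875.
Applying the same ×0.4875: 1360.00 → 663.00.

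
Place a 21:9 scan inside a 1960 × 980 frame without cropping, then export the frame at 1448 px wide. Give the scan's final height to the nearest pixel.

621 px

At 1960×980 the scan is width-limited, so height = 1960 × 9/21 ≈ 840.00 px.
Resizing to 1448 px wide multiplies everything by 0.7388: 840.00 → 620.57 px.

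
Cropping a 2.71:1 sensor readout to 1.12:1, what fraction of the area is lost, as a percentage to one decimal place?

58.7%

Going from 2.71:1 to 1.12:1 means cutting width while keeping height.
Fraction kept = (1.120)/(2.710) ≈ 41.33%, so 58.67% is lost.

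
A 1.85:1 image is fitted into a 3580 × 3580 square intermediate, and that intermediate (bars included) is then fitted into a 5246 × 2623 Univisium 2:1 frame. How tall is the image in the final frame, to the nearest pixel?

1.85:1 in 3580×3580: fills the width, so the image is 3580.00 × 1935.14.
square in 5246×2623: fills the height, so the intermediate becomes 2623.00 × 2623.00 — a scale of ×0.7327.
The image scales with it: height 1935.14 × 0.7327 ≈ 1417.84.

1418 px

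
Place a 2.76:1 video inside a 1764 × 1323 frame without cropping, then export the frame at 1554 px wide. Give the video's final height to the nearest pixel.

563 px

In the 1764×1323 frame the video fills the width: height = 1764 / 2.760 ≈ 639.13 px.
Resizing to 1554 px wide multiplies everything by 0.8810: 639.13 → 563.04 px.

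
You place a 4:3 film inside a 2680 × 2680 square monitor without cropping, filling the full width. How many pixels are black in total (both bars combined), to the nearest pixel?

That makes the image 2010.0000 px tall (2680 × 3/4).
Black = 2680 − 2010.0000 = 670.0000 px.
Bar area = 670.0000 × 2680 ≈ 1795600 px.

1795600 pixels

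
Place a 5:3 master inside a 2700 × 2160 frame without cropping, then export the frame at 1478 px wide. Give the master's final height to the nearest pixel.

887 px

At 2700×2160 the master is width-limited, so height = 2700 × 3/5 ≈ 1620.00 px.
The frame scales by 1478/2700 = 0.5474; 1620.00 × 0.5474 ≈ 886.80 px.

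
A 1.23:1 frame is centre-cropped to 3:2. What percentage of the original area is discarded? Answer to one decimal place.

3:2 is wider than 1.23:1, so the crop keeps the full width and trims the height.
Fraction kept = (1.230)/(1.500) ≈ 82.00%, so 18.00% is lost.

18.0%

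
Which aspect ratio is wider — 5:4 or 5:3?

5:4 = 1.25 and 5:3 = 1.667; 1.667 > 1.25.

5:3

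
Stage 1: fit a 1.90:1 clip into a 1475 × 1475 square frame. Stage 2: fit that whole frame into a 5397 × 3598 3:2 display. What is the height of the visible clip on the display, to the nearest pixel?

1.90:1 in 1475×1475: fills the width, so the clip is 1475.00 × 776.32.
Second fit — the square canvas into 5397×3598 spans the height: 3598.00 × 3598.00 (×2.4393 from 1475×1475).
Applying the same ×2.4393: 776.32 → 1893.68.

1894 px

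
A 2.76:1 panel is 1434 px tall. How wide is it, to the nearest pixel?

3958 px

At 2.76:1, 1434 × 2.760 ≈ 3957.84.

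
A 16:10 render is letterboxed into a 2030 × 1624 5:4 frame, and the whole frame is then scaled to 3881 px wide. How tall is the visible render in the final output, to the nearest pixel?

In the 2030×1624 frame the render fills the width: height = 2030 × 10/16 ≈ 1268.75 px.
Scaling 2030 → 3881 is ×1.9118, so the height becomes 1268.75 × 1.9118 ≈ 2425.62 px.

2426 px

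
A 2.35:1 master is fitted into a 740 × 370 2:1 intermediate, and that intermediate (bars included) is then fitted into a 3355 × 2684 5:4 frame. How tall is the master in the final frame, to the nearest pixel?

First fit — 2.35:1 into 740×370 spans the width: 740.00 × 314.89.
The 2:1 canvas is width-limited in 3355×2684, giving 3355.00 × 1677.50; scale factor 4.5338.
So the master's height is 314.89 × 4.5338 ≈ 1427.66.

1428 px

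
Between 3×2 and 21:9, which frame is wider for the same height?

3×2 = 1.5 and 21:9 = 2.333; 2.333 > 1.5.

21:9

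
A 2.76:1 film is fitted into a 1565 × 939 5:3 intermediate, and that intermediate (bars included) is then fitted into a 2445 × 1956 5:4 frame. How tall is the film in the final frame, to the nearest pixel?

Inside the 1565×939 canvas the film is width-limited at 1565.00 × 567.03.
5:3 in 2445×1956: fills the width, so the intermediate becomes 2445.00 × 1467.00 — a scale of ×1.5623.
Applying the same ×1.5623: 567.03 → 885.87.

886 px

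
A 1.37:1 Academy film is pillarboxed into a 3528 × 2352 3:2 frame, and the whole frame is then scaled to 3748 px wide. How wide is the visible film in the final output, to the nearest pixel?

3423 px

In the 3528×2352 frame the film fills the height: width = 2352 × 1.370 ≈ 3222.24 px.
The frame scales by 3748/3528 = 1.0624; 3222.24 × 1.0624 ≈ 3423.17 px.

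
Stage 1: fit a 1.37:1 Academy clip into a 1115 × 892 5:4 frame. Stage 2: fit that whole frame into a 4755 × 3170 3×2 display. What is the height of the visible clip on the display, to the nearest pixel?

First fit — 1.37:1 Academy into 1115×892 spans the width: 1115.00 × 813.87.
Second fit — the 5:4 canvas into 4755×3170 spans the height: 3962.50 × 3170.00 (×3.5538 from 1115×892).
The clip scales with it: height 813.87 × 3.5538 ≈ 2892.34.

2892 px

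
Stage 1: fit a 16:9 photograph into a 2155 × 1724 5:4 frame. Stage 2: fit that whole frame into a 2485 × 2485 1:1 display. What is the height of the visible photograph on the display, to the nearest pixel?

1398 px

First fit — 16:9 into 2155×1724 spans the width: 2155.00 × 1212.19.
Second fit — the 5:4 canvas into 2485×2485 spans the width: 2485.00 × 1988.00 (×1.1531 from 2155×1724).
Applying the same ×1.1531: 1212.19 → 1397.81.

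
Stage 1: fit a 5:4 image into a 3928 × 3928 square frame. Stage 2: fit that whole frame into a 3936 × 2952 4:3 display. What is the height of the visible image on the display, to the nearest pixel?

5:4 in 3928×3928: fills the width, so the image is 3928.00 × 3142.40.
Second fit — the square canvas into 3936×2952 spans the height: 2952.00 × 2952.00 (×0.7515 from 3928×3928).
Applying the same ×0.7515: 3142.40 → 2361.60.

2362 px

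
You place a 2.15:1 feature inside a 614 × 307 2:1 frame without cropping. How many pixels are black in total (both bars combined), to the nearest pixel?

13151 pixels

2.15:1 (2.150) > 2:1 (2.000), so the feature fills the width.
The feature is 614 / 2.150 ≈ 285.5814 px tall.
Leftover height: 307 − 285.5814 = 21.4186 px.
Bar area = 21.4186 × 614 ≈ 13151 px.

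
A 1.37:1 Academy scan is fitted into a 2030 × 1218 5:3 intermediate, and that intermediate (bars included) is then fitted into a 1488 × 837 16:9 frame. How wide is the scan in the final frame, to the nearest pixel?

First fit — 1.37:1 Academy into 2030×1218 spans the height: 1668.66 × 1218.00.
Second fit — the 5:3 canvas into 1488×837 spans the height: 1395.00 × 837.00 (×0.6872 from 2030×1218).
The scan scales with it: width 1668.66 × 0.6872 ≈ 1146.69.

1147 px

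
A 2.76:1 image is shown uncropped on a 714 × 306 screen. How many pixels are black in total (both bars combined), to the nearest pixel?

33775 pixels

2.76:1 (2.760) > 21:9 (2.333), so the image fills the width.
The image is 714 / 2.760 ≈ 258.6957 px tall.
Black = 306 − 258.6957 = 47.3043 px.
Across the 714-px span: 47.3043 × 714 ≈ 33775 px.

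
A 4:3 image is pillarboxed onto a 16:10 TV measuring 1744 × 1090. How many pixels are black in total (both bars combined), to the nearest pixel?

316827 pixels

4:3 (1.333) < 16:10 (1.600), so the image fills the height.
The image is 1090 × 4/3 ≈ 1453.3333 px wide.
Leftover width: 1744 − 1453.3333 = 290.6667 px.
That's 290.6667 × 1090 ≈ 316827 black pixels.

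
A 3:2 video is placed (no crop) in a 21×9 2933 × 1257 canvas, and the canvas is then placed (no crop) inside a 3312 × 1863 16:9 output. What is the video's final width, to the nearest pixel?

2129 px

Inside the 2933×1257 canvas the video is height-limited at 1885.50 × 1257.00.
21×9 in 3312×1863: fills the width, so the intermediate becomes 3312.00 × 1419.43 — a scale of ×1.1292.
Applying the same ×1.1292: 1885.50 → 2129.14.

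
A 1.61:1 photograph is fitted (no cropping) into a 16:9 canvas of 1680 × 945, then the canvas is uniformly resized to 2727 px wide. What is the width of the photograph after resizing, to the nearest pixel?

2470 px

At 1680×945 the photograph is height-limited, so width = 945 × 1.610 ≈ 1521.45 px.
Resizing to 2727 px wide multiplies everything by 1.6232: 1521.45 → 2469.64 px.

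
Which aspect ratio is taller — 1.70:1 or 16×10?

1.7 and 16×10 = 1.6; 1.7 > 1.6. The smaller width-to-height ratio is the taller frame.

16×10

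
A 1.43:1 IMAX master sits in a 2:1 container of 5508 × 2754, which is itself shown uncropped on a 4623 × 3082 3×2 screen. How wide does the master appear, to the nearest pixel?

Inside the 5508×2754 canvas the master is height-limited at 3938.22 × 2754.00.
The 2:1 canvas is width-limited in 4623×3082, giving 4623.00 × 2311.50; scale factor 0.8393.
So the master's width is 3938.22 × 0.8393 ≈ 3305.45.

3305 px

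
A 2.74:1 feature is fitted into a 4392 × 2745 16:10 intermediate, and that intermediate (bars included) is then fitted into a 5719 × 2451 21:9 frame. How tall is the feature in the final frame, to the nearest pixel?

1431 px

2.74:1 in 4392×2745: fills the width, so the feature is 4392.00 × 1602.92.
The 16:10 canvas is height-limited in 5719×2451, giving 3921.60 × 2451.00; scale factor 0.8929.
Applying the same ×0.8929: 1602.92 → 1431.24.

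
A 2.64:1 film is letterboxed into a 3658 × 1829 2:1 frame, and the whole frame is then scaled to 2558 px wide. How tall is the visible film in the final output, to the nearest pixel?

969 px

In the 3658×1829 frame the film fills the width: height = 3658 / 2.640 ≈ 1385.61 px.
Scaling 3658 → 2558 is ×0.6993, so the height becomes 1385.61 × 0.6993 ≈ 968.94 px.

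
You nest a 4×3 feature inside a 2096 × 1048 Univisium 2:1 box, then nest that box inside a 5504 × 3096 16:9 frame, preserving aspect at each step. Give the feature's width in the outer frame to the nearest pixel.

3669 px

First fit — 4×3 into 2096×1048 spans the height: 1397.33 × 1048.00.
Second fit — the Univisium 2:1 canvas into 5504×3096 spans the width: 5504.00 × 2752.00 (×2.6260 from 2096×1048).
Applying the same ×2.6260: 1397.33 → 3669.33.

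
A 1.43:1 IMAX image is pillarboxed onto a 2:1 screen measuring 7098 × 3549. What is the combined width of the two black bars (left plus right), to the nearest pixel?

Since 1.430 < 2.000, the image is height-limited.
Content width = 3549 × 1.430 ≈ 5075.07 px.
7098 − 5075.07 = 2022.93 px of bars.

2023 px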